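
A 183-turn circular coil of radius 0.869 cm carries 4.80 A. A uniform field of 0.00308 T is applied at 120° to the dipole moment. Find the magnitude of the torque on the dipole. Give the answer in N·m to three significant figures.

τ ≈ 5.56×10⁻⁴ N·m

m = NIA = NIπa² = 183·(4.80)·π·(0.00869)² = 0.2084 A·m².
Torque on a magnetic dipole: τ = mB sinθ.
τ = (0.2084)(0.00308)·sin120° = 5.559×10⁻⁴ N·m.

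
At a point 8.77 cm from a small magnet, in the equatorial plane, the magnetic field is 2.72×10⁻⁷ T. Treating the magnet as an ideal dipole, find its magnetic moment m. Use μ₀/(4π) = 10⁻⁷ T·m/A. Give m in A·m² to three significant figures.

m ≈ 0.00183 A·m²

In the equatorial plane B = (μ₀/4π)·m/r³, so m = Br³·4π/(μ₀).
m = (2.72×10⁻⁷)·(0.0877)³ / (10⁻⁷) = 0.001835 A·m².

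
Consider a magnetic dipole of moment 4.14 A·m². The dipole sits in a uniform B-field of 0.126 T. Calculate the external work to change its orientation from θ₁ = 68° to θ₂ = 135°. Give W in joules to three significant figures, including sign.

W_ext = ΔU = −mB cosθ₂ + mB cosθ₁ = mB(cosθ₁ − cosθ₂).
W = (4.14)(0.126)·(cos68° − cos135°) = (0.5216)·(+1.0817) = 0.5643 J.

W ≈ 0.564 J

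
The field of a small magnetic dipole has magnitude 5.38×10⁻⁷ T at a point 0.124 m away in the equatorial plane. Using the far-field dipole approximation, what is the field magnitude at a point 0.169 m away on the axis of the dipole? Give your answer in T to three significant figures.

B ≈ 4.25×10⁻⁷ T

Dipole fields scale as 1/r³ in the far field.
The axial field is twice the equatorial field at the same r, so the geometry factor is 2/1.
B₂ = B₁ · (2/1) · (r₁/r₂)³ = 5.38×10⁻⁷ · 2 · (0.124/0.169)³.
(r₁/r₂)³ = (0.7337)³ = 0.395.
B₂ ≈ 4.250×10⁻⁷ T.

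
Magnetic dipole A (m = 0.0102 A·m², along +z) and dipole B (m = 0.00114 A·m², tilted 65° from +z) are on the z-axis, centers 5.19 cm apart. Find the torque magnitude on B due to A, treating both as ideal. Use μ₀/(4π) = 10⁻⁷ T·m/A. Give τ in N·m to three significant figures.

τ ≈ 1.51×10⁻⁸ N·m

Dipole B is on the axis of dipole A, so B₁ there is axial: B₁ = (μ₀/4π)·2m₁/r³ along +z.
B₁ = 2(10⁻⁷)(0.0102)/(0.0519)³ = 1.459×10⁻⁵ T.
τ = m₂ B₁ sinθ.
τ = (0.00114)(1.459×10⁻⁵)·sin65° = 1.508×10⁻⁸ N·m.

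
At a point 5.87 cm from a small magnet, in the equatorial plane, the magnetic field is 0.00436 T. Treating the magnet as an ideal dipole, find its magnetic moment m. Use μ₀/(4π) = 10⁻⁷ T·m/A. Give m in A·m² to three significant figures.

m ≈ 8.82 A·m²

In the equatorial plane B = (μ₀/4π)·m/r³, so m = Br³·4π/(μ₀).
m = (0.00436)·(0.0587)³ / (10⁻⁷) = 8.819 A·m².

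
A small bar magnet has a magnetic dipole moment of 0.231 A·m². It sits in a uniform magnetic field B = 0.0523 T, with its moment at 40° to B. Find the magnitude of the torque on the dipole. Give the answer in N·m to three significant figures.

τ ≈ 0.00777 N·m

Torque on a magnetic dipole: τ = mB sinθ.
τ = (0.231)(0.0523)·sin40° = 0.007766 N·m.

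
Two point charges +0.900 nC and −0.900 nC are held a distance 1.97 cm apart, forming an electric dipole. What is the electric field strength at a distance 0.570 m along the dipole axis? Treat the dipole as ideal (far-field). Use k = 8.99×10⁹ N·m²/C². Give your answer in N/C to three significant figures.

Dipole moment p = qd = (9.00×10⁻¹⁰ C)(0.0197 m) = 1.773×10⁻¹¹ C·m.
On the dipole axis E = 2kp/r³.
E = 2·(8.99×10⁹)(1.773×10⁻¹¹) / (0.570)³ = 1.721 N/C.

E ≈ 1.72 N/C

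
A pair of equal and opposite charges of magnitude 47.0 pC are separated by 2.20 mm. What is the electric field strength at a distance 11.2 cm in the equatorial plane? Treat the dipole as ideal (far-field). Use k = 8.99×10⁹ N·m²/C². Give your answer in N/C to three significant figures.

E ≈ 0.662 N/C

Dipole moment p = qd = (4.70×10⁻¹¹ C)(0.00220 m) = 1.034×10⁻¹³ C·m.
In the equatorial plane E = kp/r³.
E = (8.99×10⁹)(1.034×10⁻¹³) / (0.112)³ = 0.6616 N/C.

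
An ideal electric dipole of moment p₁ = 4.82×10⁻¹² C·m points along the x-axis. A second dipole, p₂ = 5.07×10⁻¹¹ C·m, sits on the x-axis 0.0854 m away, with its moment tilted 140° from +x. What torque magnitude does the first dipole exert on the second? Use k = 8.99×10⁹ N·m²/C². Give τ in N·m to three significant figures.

The second dipole sits on the axis of the first, so the field there is axial: E₁ = 2kp₁/r³ along +x.
E₁ = 2(8.99×10⁹)(4.82×10⁻¹²)/(0.0854)³ = 139.1 N/C.
Torque on the second dipole: τ = p₂ E₁ sinθ.
τ = (5.07×10⁻¹¹)(139.1)·sin140° = 4.535×10⁻⁹ N·m.

τ ≈ 4.53×10⁻⁹ N·m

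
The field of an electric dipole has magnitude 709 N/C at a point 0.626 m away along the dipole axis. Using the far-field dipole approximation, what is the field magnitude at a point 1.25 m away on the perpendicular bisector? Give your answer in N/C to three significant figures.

E ≈ 44.5 N/C

Dipole fields scale as 1/r³ in the far field.
The axial field is twice the equatorial field at the same r, so the geometry factor is 1/2.
E₂ = E₁ · (1/2) · (r₁/r₂)³ = 709 · 0.5 · (0.626/1.25)³.
(r₁/r₂)³ = (0.5008)³ = 0.1256.
E₂ ≈ 44.53 N/C.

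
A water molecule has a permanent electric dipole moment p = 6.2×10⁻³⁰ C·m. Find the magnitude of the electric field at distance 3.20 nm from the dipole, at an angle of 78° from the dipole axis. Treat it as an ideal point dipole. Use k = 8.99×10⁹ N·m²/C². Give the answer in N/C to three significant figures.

At angle θ the dipole field magnitude is E = (kp/r³)·√(1 + 3cos²θ).
kp/r³ = (8.99×10⁹)(6.20×10⁻³⁰) / (3.20×10⁻⁹)³ = 1.701×10⁶ N/C.
√(1 + 3cos²78°) = √(1 + 3·0.0432) = √1.1297 ≈ 1.0629.
E ≈ 1.701×10⁶ × 1.063 = 1.808×10⁶ N/C.

E ≈ 1.81×10⁶ N/C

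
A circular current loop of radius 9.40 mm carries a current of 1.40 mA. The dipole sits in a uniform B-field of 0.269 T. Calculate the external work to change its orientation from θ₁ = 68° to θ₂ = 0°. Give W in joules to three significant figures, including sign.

W ≈ -6.54×10⁻⁸ J

Magnetic moment m = IA = Iπa² = (0.00140)·π·(0.00940)² = 3.886×10⁻⁷ A·m².
W_ext = ΔU = −mB cosθ₂ + mB cosθ₁ = mB(cosθ₁ − cosθ₂).
W = (3.886×10⁻⁷)(0.269)·(cos68° − cos0°) = (1.045×10⁻⁷)·(-0.6254) = -6.537×10⁻⁸ J.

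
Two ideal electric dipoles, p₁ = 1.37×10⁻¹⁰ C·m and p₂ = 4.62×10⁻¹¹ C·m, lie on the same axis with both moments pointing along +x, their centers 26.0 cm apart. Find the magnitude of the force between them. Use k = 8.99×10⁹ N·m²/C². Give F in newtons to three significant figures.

F ≈ 7.47×10⁻⁸ N

On-axis field of dipole 1 at distance r: E = 2kp₁/r³. Force on dipole 2 is F = p₂·dE/dr (gradient along axis).
dE/dr = −6kp₁/r⁴, so |F| = 6kp₁p₂/r⁴ (attractive for aligned moments).
F = 6(8.99×10⁹)(1.37×10⁻¹⁰)(4.62×10⁻¹¹)/(0.260)⁴ = 7.471×10⁻⁸ N.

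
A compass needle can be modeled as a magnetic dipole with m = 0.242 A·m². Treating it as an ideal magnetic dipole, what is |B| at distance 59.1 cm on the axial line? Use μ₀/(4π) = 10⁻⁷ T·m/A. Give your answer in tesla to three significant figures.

On axis B = (μ₀/4π)·2m/r³.
B = 2·(10⁻⁷)·(0.242) / (0.591)³ = 2.345×10⁻⁷ T.

B ≈ 2.34×10⁻⁷ T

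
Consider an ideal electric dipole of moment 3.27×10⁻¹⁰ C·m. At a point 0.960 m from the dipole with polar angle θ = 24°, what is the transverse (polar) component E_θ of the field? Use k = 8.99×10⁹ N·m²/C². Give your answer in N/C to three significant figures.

For a dipole, E_θ = (kp sinθ)/r³.
kp/r³ = (8.99×10⁹)(3.27×10⁻¹⁰)/(0.960)³ = 3.323 N/C.
E_θ = 3.323·sin24° = 1.351 N/C.

E_θ ≈ 1.35 N/C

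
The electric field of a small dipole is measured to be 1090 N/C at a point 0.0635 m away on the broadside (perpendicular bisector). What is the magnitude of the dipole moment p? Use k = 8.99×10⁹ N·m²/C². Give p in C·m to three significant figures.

p ≈ 3.10×10⁻¹¹ C·m

In the equatorial plane E = kp/r³, so p = Er³/(k).
p = (1090)·(0.0635)³ / (8.99×10⁹) = 3.104×10⁻¹¹ C·m.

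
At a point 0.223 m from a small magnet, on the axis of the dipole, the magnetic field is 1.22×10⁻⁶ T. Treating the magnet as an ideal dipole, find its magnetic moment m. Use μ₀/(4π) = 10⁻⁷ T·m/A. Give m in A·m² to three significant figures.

On axis B = (μ₀/4π)·2m/r³, so m = Br³·4π/(μ₀·2).
m = (1.22×10⁻⁶)·(0.223)³ / (2·10⁻⁷) = 0.06765 A·m².

m ≈ 0.0676 A·m²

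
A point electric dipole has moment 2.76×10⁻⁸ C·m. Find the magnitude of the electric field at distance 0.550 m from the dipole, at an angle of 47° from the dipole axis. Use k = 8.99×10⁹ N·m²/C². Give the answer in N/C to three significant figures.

At angle θ the dipole field magnitude is E = (kp/r³)·√(1 + 3cos²θ).
kp/r³ = (8.99×10⁹)(2.76×10⁻⁸) / (0.550)³ = 1491 N/C.
√(1 + 3cos²47°) = √(1 + 3·0.4651) = √2.3954 ≈ 1.5477.
E ≈ 1491 × 1.548 = 2308 N/C.

E ≈ 2310 N/C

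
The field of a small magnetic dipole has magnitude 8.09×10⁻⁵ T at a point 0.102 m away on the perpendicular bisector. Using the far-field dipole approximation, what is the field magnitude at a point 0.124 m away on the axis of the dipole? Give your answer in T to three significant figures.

B ≈ 9.01×10⁻⁵ T

Dipole fields scale as 1/r³ in the far field.
The axial field is twice the equatorial field at the same r, so the geometry factor is 2/1.
B₂ = B₁ · (2/1) · (r₁/r₂)³ = 8.09×10⁻⁵ · 2 · (0.102/0.124)³.
(r₁/r₂)³ = (0.8226)³ = 0.5566.
B₂ ≈ 9.006×10⁻⁵ T.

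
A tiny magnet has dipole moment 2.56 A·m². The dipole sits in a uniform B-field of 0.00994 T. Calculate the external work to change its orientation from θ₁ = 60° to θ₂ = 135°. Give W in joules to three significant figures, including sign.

W ≈ 0.0307 J

W_ext = ΔU = −mB cosθ₂ + mB cosθ₁ = mB(cosθ₁ − cosθ₂).
W = (2.56)(0.00994)·(cos60° − cos135°) = (0.02545)·(+1.2071) = 0.03072 J.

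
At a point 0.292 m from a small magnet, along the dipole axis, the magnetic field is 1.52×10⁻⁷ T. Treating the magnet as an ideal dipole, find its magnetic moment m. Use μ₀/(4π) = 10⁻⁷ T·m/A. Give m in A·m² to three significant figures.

m ≈ 0.0189 A·m²

On axis B = (μ₀/4π)·2m/r³, so m = Br³·4π/(μ₀·2).
m = (1.52×10⁻⁷)·(0.292)³ / (2·10⁻⁷) = 0.01892 A·m².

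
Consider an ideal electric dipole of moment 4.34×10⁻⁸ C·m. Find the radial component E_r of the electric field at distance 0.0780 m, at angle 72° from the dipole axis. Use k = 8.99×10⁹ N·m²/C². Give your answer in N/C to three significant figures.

For a dipole, E_r = (2kp cosθ)/r³.
kp/r³ = (8.99×10⁹)(4.34×10⁻⁸)/(0.0780)³ = 8.222×10⁵ N/C.
E_r = 2·8.222×10⁵·cos72° = 5.081×10⁵ N/C.

E_r ≈ 5.08×10⁵ N/C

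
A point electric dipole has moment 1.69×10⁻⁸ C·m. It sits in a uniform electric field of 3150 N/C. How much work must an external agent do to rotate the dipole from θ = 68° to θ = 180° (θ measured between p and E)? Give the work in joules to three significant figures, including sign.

W ≈ 7.32×10⁻⁵ J

W_ext = ΔU = U(θ₂) − U(θ₁) = −pE cosθ₂ − (−pE cosθ₁) = pE(cosθ₁ − cosθ₂).
W = (1.69×10⁻⁸)(3150)·(cos68° − cos180°) = (5.323×10⁻⁵)·(+1.3746) = 7.318×10⁻⁵ J.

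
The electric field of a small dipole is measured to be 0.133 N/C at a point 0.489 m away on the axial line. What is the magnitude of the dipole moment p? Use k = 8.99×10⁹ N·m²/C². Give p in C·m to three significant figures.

On axis E = 2kp/r³, so p = Er³/(2k).
p = (0.133)·(0.489)³ / (2·8.99×10⁹) = 8.649×10⁻¹³ C·m.

p ≈ 8.65×10⁻¹³ C·m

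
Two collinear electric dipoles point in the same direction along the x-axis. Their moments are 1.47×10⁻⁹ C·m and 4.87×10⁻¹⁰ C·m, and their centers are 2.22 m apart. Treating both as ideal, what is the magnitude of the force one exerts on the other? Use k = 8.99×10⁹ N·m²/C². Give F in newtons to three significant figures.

F ≈ 1.59×10⁻⁹ N

On-axis field of dipole 1 at distance r: E = 2kp₁/r³. Force on dipole 2 is F = p₂·dE/dr (gradient along axis).
dE/dr = −6kp₁/r⁴, so |F| = 6kp₁p₂/r⁴ (attractive for aligned moments).
F = 6(8.99×10⁹)(1.47×10⁻⁹)(4.87×10⁻¹⁰)/(2.22)⁴ = 1.590×10⁻⁹ N.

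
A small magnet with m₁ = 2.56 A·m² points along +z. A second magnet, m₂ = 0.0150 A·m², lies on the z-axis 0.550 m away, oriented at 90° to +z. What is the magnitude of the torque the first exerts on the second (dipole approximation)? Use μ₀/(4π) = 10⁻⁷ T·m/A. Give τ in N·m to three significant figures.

τ ≈ 4.62×10⁻⁸ N·m

Dipole B is on the axis of dipole A, so B₁ there is axial: B₁ = (μ₀/4π)·2m₁/r³ along +z.
B₁ = 2(10⁻⁷)(2.56)/(0.550)³ = 3.077×10⁻⁶ T.
τ = m₂ B₁ sinθ.
τ = (0.0150)(3.077×10⁻⁶)·sin90° = 4.616×10⁻⁸ N·m.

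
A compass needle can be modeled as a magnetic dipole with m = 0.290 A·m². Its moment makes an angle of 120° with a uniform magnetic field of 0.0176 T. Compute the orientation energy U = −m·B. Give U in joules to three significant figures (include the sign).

U ≈ 0.00255 J

U = −m·B = −mB cosθ.
U = −(0.290)(0.0176)·cos120° = 0.002552 J.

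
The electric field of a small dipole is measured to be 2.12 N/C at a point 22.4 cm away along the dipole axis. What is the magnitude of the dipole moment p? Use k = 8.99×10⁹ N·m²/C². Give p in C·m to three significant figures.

p ≈ 1.33×10⁻¹² C·m

On axis E = 2kp/r³, so p = Er³/(2k).
p = (2.12)·(0.224)³ / (2·8.99×10⁹) = 1.325×10⁻¹² C·m.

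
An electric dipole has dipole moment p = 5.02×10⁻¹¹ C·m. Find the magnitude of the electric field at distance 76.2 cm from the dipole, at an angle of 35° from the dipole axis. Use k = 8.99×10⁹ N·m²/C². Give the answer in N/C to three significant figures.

At angle θ the dipole field magnitude is E = (kp/r³)·√(1 + 3cos²θ).
kp/r³ = (8.99×10⁹)(5.02×10⁻¹¹) / (0.762)³ = 1.020 N/C.
√(1 + 3cos²35°) = √(1 + 3·0.6710) = √3.0130 ≈ 1.7358.
E ≈ 1.020 × 1.736 = 1.771 N/C.

E ≈ 1.77 N/C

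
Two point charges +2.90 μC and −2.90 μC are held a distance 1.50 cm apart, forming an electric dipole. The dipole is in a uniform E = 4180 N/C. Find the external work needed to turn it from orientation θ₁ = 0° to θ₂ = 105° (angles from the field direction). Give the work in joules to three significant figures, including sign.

W ≈ 2.29×10⁻⁴ J

Dipole moment p = qd = (2.90×10⁻⁶ C)(0.0150 m) = 4.35×10⁻⁸ C·m.
W_ext = ΔU = U(θ₂) − U(θ₁) = −pE cosθ₂ − (−pE cosθ₁) = pE(cosθ₁ − cosθ₂).
W = (4.35×10⁻⁸)(4180)·(cos0° − cos105°) = (1.818×10⁻⁴)·(+1.2588) = 2.289×10⁻⁴ J.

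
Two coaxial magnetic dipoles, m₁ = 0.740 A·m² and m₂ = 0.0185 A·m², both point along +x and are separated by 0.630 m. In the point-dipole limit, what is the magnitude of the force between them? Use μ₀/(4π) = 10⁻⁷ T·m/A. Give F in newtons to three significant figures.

On-axis B of dipole 1: B = (μ₀/4π)·2m₁/r³. Force on dipole 2: F = m₂·dB/dr.
dB/dr = −(μ₀/4π)·6m₁/r⁴, so |F| = (μ₀/4π)·6m₁m₂/r⁴.
F = 6(10⁻⁷)(0.740)(0.0185)/(0.630)⁴ = 5.214×10⁻⁸ N.

F ≈ 5.21×10⁻⁸ N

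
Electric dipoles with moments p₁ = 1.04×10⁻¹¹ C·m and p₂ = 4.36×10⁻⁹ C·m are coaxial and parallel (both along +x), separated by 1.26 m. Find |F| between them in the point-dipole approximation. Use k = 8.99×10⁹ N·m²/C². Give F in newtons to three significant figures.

F ≈ 9.70×10⁻¹⁰ N

On-axis field of dipole 1 at distance r: E = 2kp₁/r³. Force on dipole 2 is F = p₂·dE/dr (gradient along axis).
dE/dr = −6kp₁/r⁴, so |F| = 6kp₁p₂/r⁴ (attractive for aligned moments).
F = 6(8.99×10⁹)(1.04×10⁻¹¹)(4.36×10⁻⁹)/(1.26)⁴ = 9.704×10⁻¹⁰ N.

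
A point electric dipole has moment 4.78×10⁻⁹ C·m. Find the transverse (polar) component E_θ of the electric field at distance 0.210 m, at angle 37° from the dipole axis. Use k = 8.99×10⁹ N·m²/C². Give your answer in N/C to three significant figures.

For a dipole, E_θ = (kp sinθ)/r³.
kp/r³ = (8.99×10⁹)(4.78×10⁻⁹)/(0.210)³ = 4640 N/C.
E_θ = 4640·sin37° = 2792 N/C.

E_θ ≈ 2790 N/C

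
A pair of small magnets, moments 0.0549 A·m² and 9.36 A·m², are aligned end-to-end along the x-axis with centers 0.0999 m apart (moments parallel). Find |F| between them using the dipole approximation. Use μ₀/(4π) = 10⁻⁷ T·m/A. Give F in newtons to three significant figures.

On-axis B of dipole 1: B = (μ₀/4π)·2m₁/r³. Force on dipole 2: F = m₂·dB/dr.
dB/dr = −(μ₀/4π)·6m₁/r⁴, so |F| = (μ₀/4π)·6m₁m₂/r⁴.
F = 6(10⁻⁷)(0.0549)(9.36)/(0.0999)⁴ = 0.003096 N.

F ≈ 0.00310 N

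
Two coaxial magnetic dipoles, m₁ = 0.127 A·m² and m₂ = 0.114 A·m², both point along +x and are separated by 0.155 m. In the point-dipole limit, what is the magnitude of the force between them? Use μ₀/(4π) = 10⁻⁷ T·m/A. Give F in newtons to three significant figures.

On-axis B of dipole 1: B = (μ₀/4π)·2m₁/r³. Force on dipole 2: F = m₂·dB/dr.
dB/dr = −(μ₀/4π)·6m₁/r⁴, so |F| = (μ₀/4π)·6m₁m₂/r⁴.
F = 6(10⁻⁷)(0.127)(0.114)/(0.155)⁴ = 1.505×10⁻⁵ N.

F ≈ 1.50×10⁻⁵ N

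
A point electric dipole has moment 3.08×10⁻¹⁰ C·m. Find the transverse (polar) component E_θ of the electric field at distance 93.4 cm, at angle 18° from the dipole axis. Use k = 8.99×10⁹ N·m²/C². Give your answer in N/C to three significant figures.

For a dipole, E_θ = (kp sinθ)/r³.
kp/r³ = (8.99×10⁹)(3.08×10⁻¹⁰)/(0.934)³ = 3.398 N/C.
E_θ = 3.398·sin18° = 1.050 N/C.

E_θ ≈ 1.05 N/C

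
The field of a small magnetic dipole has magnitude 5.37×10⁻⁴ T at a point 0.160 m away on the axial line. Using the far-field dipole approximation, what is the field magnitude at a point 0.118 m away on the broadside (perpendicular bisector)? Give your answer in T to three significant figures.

B ≈ 6.69×10⁻⁴ T

Dipole fields scale as 1/r³ in the far field.
The axial field is twice the equatorial field at the same r, so the geometry factor is 1/2.
B₂ = B₁ · (1/2) · (r₁/r₂)³ = 5.37×10⁻⁴ · 0.5 · (0.160/0.118)³.
(r₁/r₂)³ = (1.356)³ = 2.493.
B₂ ≈ 6.694×10⁻⁴ T.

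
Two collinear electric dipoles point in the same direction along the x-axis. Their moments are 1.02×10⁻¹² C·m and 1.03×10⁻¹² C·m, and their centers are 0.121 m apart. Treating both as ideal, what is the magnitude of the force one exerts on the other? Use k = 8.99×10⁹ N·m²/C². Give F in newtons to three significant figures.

On-axis field of dipole 1 at distance r: E = 2kp₁/r³. Force on dipole 2 is F = p₂·dE/dr (gradient along axis).
dE/dr = −6kp₁/r⁴, so |F| = 6kp₁p₂/r⁴ (attractive for aligned moments).
F = 6(8.99×10⁹)(1.02×10⁻¹²)(1.03×10⁻¹²)/(0.121)⁴ = 2.644×10⁻¹⁰ N.

F ≈ 2.64×10⁻¹⁰ N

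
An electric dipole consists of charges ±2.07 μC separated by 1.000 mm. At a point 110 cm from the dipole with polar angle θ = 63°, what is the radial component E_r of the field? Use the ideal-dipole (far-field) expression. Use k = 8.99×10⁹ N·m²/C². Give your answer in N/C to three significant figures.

E_r ≈ 12.7 N/C

Dipole moment p = qd = (2.07×10⁻⁶ C)(0.00100 m) = 2.07×10⁻⁹ C·m.
For a dipole, E_r = (2kp cosθ)/r³.
kp/r³ = (8.99×10⁹)(2.07×10⁻⁹)/(1.10)³ = 13.98 N/C.
E_r = 2·13.98·cos63° = 12.69 N/C.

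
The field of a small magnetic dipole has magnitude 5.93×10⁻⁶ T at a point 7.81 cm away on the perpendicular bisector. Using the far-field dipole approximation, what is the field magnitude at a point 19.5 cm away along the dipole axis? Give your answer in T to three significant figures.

Dipole fields scale as 1/r³ in the far field.
The axial field is twice the equatorial field at the same r, so the geometry factor is 2/1.
B₂ = B₁ · (2/1) · (r₁/r₂)³ = 5.93×10⁻⁶ · 2 · (7.81/19.5)³.
(r₁/r₂)³ = (0.4005)³ = 0.06425.
B₂ ≈ 7.620×10⁻⁷ T.

B ≈ 7.62×10⁻⁷ T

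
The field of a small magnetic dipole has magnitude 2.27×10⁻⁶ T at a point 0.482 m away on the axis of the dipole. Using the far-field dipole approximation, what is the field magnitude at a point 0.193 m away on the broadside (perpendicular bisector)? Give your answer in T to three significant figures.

B ≈ 1.77×10⁻⁵ T

Dipole fields scale as 1/r³ in the far field.
The axial field is twice the equatorial field at the same r, so the geometry factor is 1/2.
B₂ = B₁ · (1/2) · (r₁/r₂)³ = 2.27×10⁻⁶ · 0.5 · (0.482/0.193)³.
(r₁/r₂)³ = (2.497)³ = 15.58.
B₂ ≈ 1.768×10⁻⁵ T.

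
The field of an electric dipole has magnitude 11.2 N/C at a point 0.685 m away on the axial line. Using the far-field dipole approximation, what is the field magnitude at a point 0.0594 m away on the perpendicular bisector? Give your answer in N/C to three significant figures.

Dipole fields scale as 1/r³ in the far field.
The axial field is twice the equatorial field at the same r, so the geometry factor is 1/2.
E₂ = E₁ · (1/2) · (r₁/r₂)³ = 11.2 · 0.5 · (0.685/0.0594)³.
(r₁/r₂)³ = (11.53)³ = 1534.
E₂ ≈ 8588 N/C.

E ≈ 8590 N/C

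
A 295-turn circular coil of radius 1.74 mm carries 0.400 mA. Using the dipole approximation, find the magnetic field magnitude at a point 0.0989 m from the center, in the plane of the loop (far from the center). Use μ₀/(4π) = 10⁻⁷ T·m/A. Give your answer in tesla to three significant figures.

B ≈ 1.16×10⁻¹⁰ T

m = NIA = NIπa² = 295·(4.00×10⁻⁴)·π·(0.00174)² = 1.122×10⁻⁶ A·m².
In the equatorial plane B = (μ₀/4π)·m/r³ (half the axial value).
B = (10⁻⁷)·(1.122×10⁻⁶) / (0.0989)³ = 1.160×10⁻¹⁰ T.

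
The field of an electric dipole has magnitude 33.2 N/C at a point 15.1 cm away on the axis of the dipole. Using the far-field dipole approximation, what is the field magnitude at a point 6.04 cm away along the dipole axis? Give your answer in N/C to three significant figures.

E ≈ 519 N/C

Dipole fields scale as 1/r³ in the far field; the geometry is the same at both points.
E₂ = E₁ · (r₁/r₂)³ = 33.2 · (15.1/6.04)³.
(r₁/r₂)³ = (2.5)³ = 15.62.
E₂ ≈ 518.8 N/C.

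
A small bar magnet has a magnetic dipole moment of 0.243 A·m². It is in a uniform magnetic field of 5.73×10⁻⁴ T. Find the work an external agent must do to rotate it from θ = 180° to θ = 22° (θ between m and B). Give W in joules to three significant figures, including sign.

W_ext = ΔU = −mB cosθ₂ + mB cosθ₁ = mB(cosθ₁ − cosθ₂).
W = (0.243)(5.73×10⁻⁴)·(cos180° − cos22°) = (1.392×10⁻⁴)·(-1.9272) = -2.683×10⁻⁴ J.

W ≈ -2.68×10⁻⁴ J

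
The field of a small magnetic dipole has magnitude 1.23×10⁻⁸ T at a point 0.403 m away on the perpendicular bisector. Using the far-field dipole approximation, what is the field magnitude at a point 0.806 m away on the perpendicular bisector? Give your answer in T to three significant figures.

Dipole fields scale as 1/r³ in the far field; the geometry is the same at both points.
B₂ = B₁ · (r₁/r₂)³ = 1.23×10⁻⁸ · (0.403/0.806)³.
(r₁/r₂)³ = (0.5)³ = 0.125.
B₂ ≈ 1.538×10⁻⁹ T.

B ≈ 1.54×10⁻⁹ T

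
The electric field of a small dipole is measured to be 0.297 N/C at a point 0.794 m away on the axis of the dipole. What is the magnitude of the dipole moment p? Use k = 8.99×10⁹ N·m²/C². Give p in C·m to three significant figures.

p ≈ 8.27×10⁻¹² C·m

On axis E = 2kp/r³, so p = Er³/(2k).
p = (0.297)·(0.794)³ / (2·8.99×10⁹) = 8.269×10⁻¹² C·m.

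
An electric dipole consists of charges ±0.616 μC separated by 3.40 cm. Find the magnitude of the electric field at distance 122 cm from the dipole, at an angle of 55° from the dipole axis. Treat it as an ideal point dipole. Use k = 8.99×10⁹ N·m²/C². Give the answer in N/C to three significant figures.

E ≈ 146 N/C

Dipole moment p = qd = (6.16×10⁻⁷ C)(0.0340 m) = 2.094×10⁻⁸ C·m.
At angle θ the dipole field magnitude is E = (kp/r³)·√(1 + 3cos²θ).
kp/r³ = (8.99×10⁹)(2.094×10⁻⁸) / (1.22)³ = 103.7 N/C.
√(1 + 3cos²55°) = √(1 + 3·0.3290) = √1.9870 ≈ 1.4096.
E ≈ 103.7 × 1.410 = 146.1 N/C.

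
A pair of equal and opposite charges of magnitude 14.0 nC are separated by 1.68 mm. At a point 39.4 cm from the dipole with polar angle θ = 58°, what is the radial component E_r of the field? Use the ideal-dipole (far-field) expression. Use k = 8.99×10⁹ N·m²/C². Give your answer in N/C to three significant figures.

Dipole moment p = qd = (1.40×10⁻⁸ C)(0.00168 m) = 2.352×10⁻¹¹ C·m.
For a dipole, E_r = (2kp cosθ)/r³.
kp/r³ = (8.99×10⁹)(2.352×10⁻¹¹)/(0.394)³ = 3.457 N/C.
E_r = 2·3.457·cos58° = 3.664 N/C.

E_r ≈ 3.66 N/C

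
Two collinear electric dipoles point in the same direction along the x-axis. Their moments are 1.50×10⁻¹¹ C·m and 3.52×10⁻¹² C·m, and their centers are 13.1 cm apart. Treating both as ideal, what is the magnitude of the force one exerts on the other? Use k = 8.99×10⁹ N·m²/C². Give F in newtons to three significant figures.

On-axis field of dipole 1 at distance r: E = 2kp₁/r³. Force on dipole 2 is F = p₂·dE/dr (gradient along axis).
dE/dr = −6kp₁/r⁴, so |F| = 6kp₁p₂/r⁴ (attractive for aligned moments).
F = 6(8.99×10⁹)(1.50×10⁻¹¹)(3.52×10⁻¹²)/(0.131)⁴ = 9.671×10⁻⁹ N.

F ≈ 9.67×10⁻⁹ N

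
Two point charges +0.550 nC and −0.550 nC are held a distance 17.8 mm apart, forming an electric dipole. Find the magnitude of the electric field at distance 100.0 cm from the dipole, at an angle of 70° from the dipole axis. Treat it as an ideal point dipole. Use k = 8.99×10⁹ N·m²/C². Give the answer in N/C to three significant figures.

E ≈ 0.102 N/C

Dipole moment p = qd = (5.50×10⁻¹⁰ C)(0.0178 m) = 9.79×10⁻¹² C·m.
At angle θ the dipole field magnitude is E = (kp/r³)·√(1 + 3cos²θ).
kp/r³ = (8.99×10⁹)(9.79×10⁻¹²) / (1.00)³ = 0.08801 N/C.
√(1 + 3cos²70°) = √(1 + 3·0.1170) = √1.3509 ≈ 1.1623.
E ≈ 0.08801 × 1.162 = 0.1023 N/C.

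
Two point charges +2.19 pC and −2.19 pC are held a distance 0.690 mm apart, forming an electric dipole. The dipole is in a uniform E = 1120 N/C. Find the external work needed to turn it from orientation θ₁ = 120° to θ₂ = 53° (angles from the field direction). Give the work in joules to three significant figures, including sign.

Dipole moment p = qd = (2.19×10⁻¹² C)(6.90×10⁻⁴ m) = 1.511×10⁻¹⁵ C·m.
W_ext = ΔU = U(θ₂) − U(θ₁) = −pE cosθ₂ − (−pE cosθ₁) = pE(cosθ₁ − cosθ₂).
W = (1.511×10⁻¹⁵)(1120)·(cos120° − cos53°) = (1.692×10⁻¹²)·(-1.1018) = -1.865×10⁻¹² J.

W ≈ -1.86×10⁻¹² J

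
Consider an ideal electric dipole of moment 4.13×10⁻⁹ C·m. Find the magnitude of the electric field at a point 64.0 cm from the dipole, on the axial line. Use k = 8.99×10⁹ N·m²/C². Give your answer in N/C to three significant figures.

On the dipole axis E = 2kp/r³.
E = 2·(8.99×10⁹)(4.13×10⁻⁹) / (0.640)³ = 283.3 N/C.

E ≈ 283 N/C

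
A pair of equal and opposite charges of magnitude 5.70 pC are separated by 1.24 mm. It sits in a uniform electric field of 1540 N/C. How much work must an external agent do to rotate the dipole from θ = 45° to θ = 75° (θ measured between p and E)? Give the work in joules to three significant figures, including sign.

Dipole moment p = qd = (5.70×10⁻¹² C)(0.00124 m) = 7.068×10⁻¹⁵ C·m.
W_ext = ΔU = U(θ₂) − U(θ₁) = −pE cosθ₂ − (−pE cosθ₁) = pE(cosθ₁ − cosθ₂).
W = (7.068×10⁻¹⁵)(1540)·(cos45° − cos75°) = (1.088×10⁻¹¹)·(+0.4483) = 4.879×10⁻¹² J.

W ≈ 4.88×10⁻¹² J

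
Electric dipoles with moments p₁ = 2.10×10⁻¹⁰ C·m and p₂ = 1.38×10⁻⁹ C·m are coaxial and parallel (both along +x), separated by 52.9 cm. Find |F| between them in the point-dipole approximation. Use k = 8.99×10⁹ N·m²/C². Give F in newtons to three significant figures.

On-axis field of dipole 1 at distance r: E = 2kp₁/r³. Force on dipole 2 is F = p₂·dE/dr (gradient along axis).
dE/dr = −6kp₁/r⁴, so |F| = 6kp₁p₂/r⁴ (attractive for aligned moments).
F = 6(8.99×10⁹)(2.10×10⁻¹⁰)(1.38×10⁻⁹)/(0.529)⁴ = 1.996×10⁻⁷ N.

F ≈ 2.00×10⁻⁷ N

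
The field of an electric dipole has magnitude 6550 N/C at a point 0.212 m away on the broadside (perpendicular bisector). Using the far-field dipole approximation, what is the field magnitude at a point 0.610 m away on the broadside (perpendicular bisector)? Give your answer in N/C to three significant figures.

Dipole fields scale as 1/r³ in the far field; the geometry is the same at both points.
E₂ = E₁ · (r₁/r₂)³ = 6550 · (0.212/0.610)³.
(r₁/r₂)³ = (0.3475)³ = 0.04198.
E₂ ≈ 275.0 N/C.

E ≈ 275 N/C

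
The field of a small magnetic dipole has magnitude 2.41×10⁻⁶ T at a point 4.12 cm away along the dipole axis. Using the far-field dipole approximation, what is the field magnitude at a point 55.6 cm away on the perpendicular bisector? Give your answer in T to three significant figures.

B ≈ 4.90×10⁻¹⁰ T

Dipole fields scale as 1/r³ in the far field.
The axial field is twice the equatorial field at the same r, so the geometry factor is 1/2.
B₂ = B₁ · (1/2) · (r₁/r₂)³ = 2.41×10⁻⁶ · 0.5 · (4.12/55.6)³.
(r₁/r₂)³ = (0.0741)³ = 0.0004069.
B₂ ≈ 4.903×10⁻¹⁰ T.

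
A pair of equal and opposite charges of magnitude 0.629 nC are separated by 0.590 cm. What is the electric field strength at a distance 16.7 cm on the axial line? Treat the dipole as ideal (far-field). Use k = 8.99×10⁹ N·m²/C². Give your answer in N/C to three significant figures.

E ≈ 14.3 N/C

Dipole moment p = qd = (6.29×10⁻¹⁰ C)(0.00590 m) = 3.711×10⁻¹² C·m.
On the dipole axis E = 2kp/r³.
E = 2·(8.99×10⁹)(3.711×10⁻¹²) / (0.167)³ = 14.33 N/C.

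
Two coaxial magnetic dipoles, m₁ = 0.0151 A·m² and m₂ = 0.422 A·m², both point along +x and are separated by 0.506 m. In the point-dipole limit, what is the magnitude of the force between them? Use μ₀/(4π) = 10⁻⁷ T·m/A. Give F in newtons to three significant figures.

On-axis B of dipole 1: B = (μ₀/4π)·2m₁/r³. Force on dipole 2: F = m₂·dB/dr.
dB/dr = −(μ₀/4π)·6m₁/r⁴, so |F| = (μ₀/4π)·6m₁m₂/r⁴.
F = 6(10⁻⁷)(0.0151)(0.422)/(0.506)⁴ = 5.832×10⁻⁸ N.

F ≈ 5.83×10⁻⁸ N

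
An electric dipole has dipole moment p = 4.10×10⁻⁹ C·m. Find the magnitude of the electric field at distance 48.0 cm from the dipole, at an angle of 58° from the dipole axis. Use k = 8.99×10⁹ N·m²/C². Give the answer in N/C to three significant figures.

E ≈ 452 N/C

At angle θ the dipole field magnitude is E = (kp/r³)·√(1 + 3cos²θ).
kp/r³ = (8.99×10⁹)(4.10×10⁻⁹) / (0.480)³ = 333.3 N/C.
√(1 + 3cos²58°) = √(1 + 3·0.2808) = √1.8424 ≈ 1.3574.
E ≈ 333.3 × 1.357 = 452.4 N/C.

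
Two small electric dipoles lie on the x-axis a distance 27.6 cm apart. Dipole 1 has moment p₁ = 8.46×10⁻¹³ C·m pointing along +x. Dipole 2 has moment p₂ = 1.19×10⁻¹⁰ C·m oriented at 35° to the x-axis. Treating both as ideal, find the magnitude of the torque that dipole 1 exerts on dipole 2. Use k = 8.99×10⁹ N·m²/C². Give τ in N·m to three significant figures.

The second dipole sits on the axis of the first, so the field there is axial: E₁ = 2kp₁/r³ along +x.
E₁ = 2(8.99×10⁹)(8.46×10⁻¹³)/(0.276)³ = 0.7235 N/C.
Torque on the second dipole: τ = p₂ E₁ sinθ.
τ = (1.19×10⁻¹⁰)(0.7235)·sin35° = 4.938×10⁻¹¹ N·m.

τ ≈ 4.94×10⁻¹¹ N·m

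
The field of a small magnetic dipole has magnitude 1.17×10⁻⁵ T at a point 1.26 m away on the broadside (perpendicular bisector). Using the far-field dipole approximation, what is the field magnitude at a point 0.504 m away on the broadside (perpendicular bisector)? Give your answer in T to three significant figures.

B ≈ 1.83×10⁻⁴ T

Dipole fields scale as 1/r³ in the far field; the geometry is the same at both points.
B₂ = B₁ · (r₁/r₂)³ = 1.17×10⁻⁵ · (1.26/0.504)³.
(r₁/r₂)³ = (2.5)³ = 15.62.
B₂ ≈ 1.828×10⁻⁴ T.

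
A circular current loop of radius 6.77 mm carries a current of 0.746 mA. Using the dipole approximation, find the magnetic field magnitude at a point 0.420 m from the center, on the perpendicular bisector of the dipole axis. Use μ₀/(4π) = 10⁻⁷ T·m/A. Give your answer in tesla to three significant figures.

Magnetic moment m = IA = Iπa² = (7.46×10⁻⁴)·π·(0.00677)² = 1.074×10⁻⁷ A·m².
In the equatorial plane B = (μ₀/4π)·m/r³ (half the axial value).
B = (10⁻⁷)·(1.074×10⁻⁷) / (0.420)³ = 1.450×10⁻¹³ T.

B ≈ 1.45×10⁻¹³ T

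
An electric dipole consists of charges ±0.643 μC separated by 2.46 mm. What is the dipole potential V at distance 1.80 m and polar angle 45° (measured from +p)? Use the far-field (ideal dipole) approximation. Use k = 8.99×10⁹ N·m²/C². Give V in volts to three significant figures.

Dipole moment p = qd = (6.43×10⁻⁷ C)(0.00246 m) = 1.582×10⁻⁹ C·m.
The dipole potential is V = kp cosθ / r².
V = (8.99×10⁹)(1.582×10⁻⁹)·cos45° / (1.80)² = 3.104 V.

V ≈ 3.10 V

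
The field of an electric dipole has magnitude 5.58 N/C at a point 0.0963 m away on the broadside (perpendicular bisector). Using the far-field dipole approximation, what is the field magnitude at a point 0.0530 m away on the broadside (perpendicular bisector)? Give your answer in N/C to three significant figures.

Dipole fields scale as 1/r³ in the far field; the geometry is the same at both points.
E₂ = E₁ · (r₁/r₂)³ = 5.58 · (0.0963/0.0530)³.
(r₁/r₂)³ = (1.817)³ = 5.999.
E₂ ≈ 33.47 N/C.

E ≈ 33.5 N/C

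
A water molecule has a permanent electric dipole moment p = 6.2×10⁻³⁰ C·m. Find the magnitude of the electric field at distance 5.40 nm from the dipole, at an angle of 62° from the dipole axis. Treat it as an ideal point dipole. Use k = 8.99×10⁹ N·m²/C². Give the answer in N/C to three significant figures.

E ≈ 4.56×10⁵ N/C

At angle θ the dipole field magnitude is E = (kp/r³)·√(1 + 3cos²θ).
kp/r³ = (8.99×10⁹)(6.20×10⁻³⁰) / (5.40×10⁻⁹)³ = 3.540×10⁵ N/C.
√(1 + 3cos²62°) = √(1 + 3·0.2204) = √1.6612 ≈ 1.2889.
E ≈ 3.540×10⁵ × 1.289 = 4.562×10⁵ N/C.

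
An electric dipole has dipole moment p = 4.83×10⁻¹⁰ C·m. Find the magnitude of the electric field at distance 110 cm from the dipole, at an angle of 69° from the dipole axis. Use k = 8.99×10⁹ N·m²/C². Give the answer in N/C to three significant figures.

At angle θ the dipole field magnitude is E = (kp/r³)·√(1 + 3cos²θ).
kp/r³ = (8.99×10⁹)(4.83×10⁻¹⁰) / (1.10)³ = 3.262 N/C.
√(1 + 3cos²69°) = √(1 + 3·0.1284) = √1.3853 ≈ 1.1770.
E ≈ 3.262 × 1.177 = 3.840 N/C.

E ≈ 3.84 N/C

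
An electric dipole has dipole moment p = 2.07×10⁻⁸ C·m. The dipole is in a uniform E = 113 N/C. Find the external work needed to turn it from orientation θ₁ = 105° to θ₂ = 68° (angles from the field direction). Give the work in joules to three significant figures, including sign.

W_ext = ΔU = U(θ₂) − U(θ₁) = −pE cosθ₂ − (−pE cosθ₁) = pE(cosθ₁ − cosθ₂).
W = (2.07×10⁻⁸)(113)·(cos105° − cos68°) = (2.339×10⁻⁶)·(-0.6334) = -1.482×10⁻⁶ J.

W ≈ -1.48×10⁻⁶ J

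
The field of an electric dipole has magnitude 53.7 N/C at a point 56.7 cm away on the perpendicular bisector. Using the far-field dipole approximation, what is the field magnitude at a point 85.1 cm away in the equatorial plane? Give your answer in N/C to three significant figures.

Dipole fields scale as 1/r³ in the far field; the geometry is the same at both points.
E₂ = E₁ · (r₁/r₂)³ = 53.7 · (56.7/85.1)³.
(r₁/r₂)³ = (0.6663)³ = 0.2958.
E₂ ≈ 15.88 N/C.

E ≈ 15.9 N/C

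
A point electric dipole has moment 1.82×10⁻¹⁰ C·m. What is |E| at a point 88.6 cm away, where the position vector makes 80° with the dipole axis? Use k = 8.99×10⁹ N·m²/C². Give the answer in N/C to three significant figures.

E ≈ 2.46 N/C

At angle θ the dipole field magnitude is E = (kp/r³)·√(1 + 3cos²θ).
kp/r³ = (8.99×10⁹)(1.82×10⁻¹⁰) / (0.886)³ = 2.353 N/C.
√(1 + 3cos²80°) = √(1 + 3·0.0302) = √1.0905 ≈ 1.0443.
E ≈ 2.353 × 1.044 = 2.457 N/C.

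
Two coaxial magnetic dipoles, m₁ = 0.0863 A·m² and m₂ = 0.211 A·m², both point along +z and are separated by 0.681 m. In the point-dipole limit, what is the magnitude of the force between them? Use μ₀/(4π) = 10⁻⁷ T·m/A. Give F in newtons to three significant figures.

F ≈ 5.08×10⁻⁸ N

On-axis B of dipole 1: B = (μ₀/4π)·2m₁/r³. Force on dipole 2: F = m₂·dB/dr.
dB/dr = −(μ₀/4π)·6m₁/r⁴, so |F| = (μ₀/4π)·6m₁m₂/r⁴.
F = 6(10⁻⁷)(0.0863)(0.211)/(0.681)⁴ = 5.080×10⁻⁸ N.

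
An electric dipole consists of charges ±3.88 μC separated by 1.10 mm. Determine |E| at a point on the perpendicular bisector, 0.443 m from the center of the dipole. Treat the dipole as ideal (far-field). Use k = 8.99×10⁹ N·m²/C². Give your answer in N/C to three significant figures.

E ≈ 441 N/C

Dipole moment p = qd = (3.88×10⁻⁶ C)(0.00110 m) = 4.268×10⁻⁹ C·m.
In the equatorial plane E = kp/r³.
E = (8.99×10⁹)(4.268×10⁻⁹) / (0.443)³ = 441.3 N/C.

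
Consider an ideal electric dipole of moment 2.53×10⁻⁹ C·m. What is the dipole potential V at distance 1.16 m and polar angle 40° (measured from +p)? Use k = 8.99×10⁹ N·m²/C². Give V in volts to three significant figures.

The dipole potential is V = kp cosθ / r².
V = (8.99×10⁹)(2.53×10⁻⁹)·cos40° / (1.16)² = 12.95 V.

V ≈ 12.9 V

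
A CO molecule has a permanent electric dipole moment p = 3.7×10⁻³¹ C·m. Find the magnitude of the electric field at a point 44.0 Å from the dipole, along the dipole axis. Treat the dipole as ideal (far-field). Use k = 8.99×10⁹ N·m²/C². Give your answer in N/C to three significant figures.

On the dipole axis E = 2kp/r³.
E = 2·(8.99×10⁹)(3.70×10⁻³¹) / (4.40×10⁻⁹)³ = 7.810×10⁴ N/C.

E ≈ 7.81×10⁴ N/C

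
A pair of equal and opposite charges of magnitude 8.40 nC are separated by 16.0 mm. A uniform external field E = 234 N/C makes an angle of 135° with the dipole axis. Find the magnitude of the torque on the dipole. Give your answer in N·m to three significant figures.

τ ≈ 2.22×10⁻⁸ N·m

Dipole moment p = qd = (8.40×10⁻⁹ C)(0.0160 m) = 1.344×10⁻¹⁰ C·m.
Torque on an electric dipole: τ = pE sinθ.
τ = (1.344×10⁻¹⁰)(234)·sin135° = 2.224×10⁻⁸ N·m.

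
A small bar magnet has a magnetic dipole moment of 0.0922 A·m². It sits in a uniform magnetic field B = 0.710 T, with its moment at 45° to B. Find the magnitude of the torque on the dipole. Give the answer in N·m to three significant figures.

τ ≈ 0.0463 N·m

Torque on a magnetic dipole: τ = mB sinθ.
τ = (0.0922)(0.710)·sin45° = 0.04629 N·m.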